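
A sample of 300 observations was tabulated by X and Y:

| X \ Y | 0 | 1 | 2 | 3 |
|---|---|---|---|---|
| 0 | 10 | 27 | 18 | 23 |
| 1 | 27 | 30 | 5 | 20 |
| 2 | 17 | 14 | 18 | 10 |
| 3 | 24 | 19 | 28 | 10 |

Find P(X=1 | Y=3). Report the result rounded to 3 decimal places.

0.317

Total with Y=3: 23 + 20 + 10 + 10 = 63.
P(X=1 | Y=3) = 20/63 = 0.317.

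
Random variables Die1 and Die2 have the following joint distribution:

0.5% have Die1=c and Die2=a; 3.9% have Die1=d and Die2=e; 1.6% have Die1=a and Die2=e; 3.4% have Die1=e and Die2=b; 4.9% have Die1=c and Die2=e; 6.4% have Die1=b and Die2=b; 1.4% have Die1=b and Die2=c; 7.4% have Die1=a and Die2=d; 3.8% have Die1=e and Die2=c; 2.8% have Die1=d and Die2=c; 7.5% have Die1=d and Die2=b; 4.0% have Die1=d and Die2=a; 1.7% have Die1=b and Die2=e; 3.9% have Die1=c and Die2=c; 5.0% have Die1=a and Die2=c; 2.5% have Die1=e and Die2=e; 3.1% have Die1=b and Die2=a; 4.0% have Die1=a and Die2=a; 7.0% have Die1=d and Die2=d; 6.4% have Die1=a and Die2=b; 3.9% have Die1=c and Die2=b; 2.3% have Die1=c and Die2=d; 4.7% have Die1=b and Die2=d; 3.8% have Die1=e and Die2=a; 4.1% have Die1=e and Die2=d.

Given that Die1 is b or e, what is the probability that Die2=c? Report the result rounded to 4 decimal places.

P(Die1=b) = 0.031 + 0.064 + 0.014 + 0.047 + 0.017 = 0.173.
P(Die1=e) = 0.038 + 0.034 + 0.038 + 0.041 + 0.025 = 0.176.
P(Die1 ∈ {b, e}) = 0.173 + 0.176 = 0.349; P(Die2=c, Die1 ∈ {b, e}) = 0.014 + 0.038 = 0.052.
P(Die2=c | Die1 ∈ {b, e}) = 0.052/0.349 = 0.1490.

0.1490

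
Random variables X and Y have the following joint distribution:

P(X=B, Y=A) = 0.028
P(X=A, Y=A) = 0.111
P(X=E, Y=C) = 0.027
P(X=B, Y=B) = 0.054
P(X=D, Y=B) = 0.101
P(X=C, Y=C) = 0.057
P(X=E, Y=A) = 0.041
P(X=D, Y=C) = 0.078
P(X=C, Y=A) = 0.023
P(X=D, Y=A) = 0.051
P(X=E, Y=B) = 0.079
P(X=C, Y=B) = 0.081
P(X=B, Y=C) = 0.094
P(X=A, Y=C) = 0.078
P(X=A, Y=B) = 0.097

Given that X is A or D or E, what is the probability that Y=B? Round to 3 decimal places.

P(X=A) = 0.111 + 0.097 + 0.078 = 0.286.
P(X=D) = 0.051 + 0.101 + 0.078 = 0.230.
P(X=E) = 0.041 + 0.079 + 0.027 = 0.147.
P(X ∈ {A, D, E}) = 0.286 + 0.230 + 0.147 = 0.663; P(Y=B, X ∈ {A, D, E}) = 0.097 + 0.101 + 0.079 = 0.277.
P(Y=B | X ∈ {A, D, E}) = 0.277/0.663 = 0.418.

0.418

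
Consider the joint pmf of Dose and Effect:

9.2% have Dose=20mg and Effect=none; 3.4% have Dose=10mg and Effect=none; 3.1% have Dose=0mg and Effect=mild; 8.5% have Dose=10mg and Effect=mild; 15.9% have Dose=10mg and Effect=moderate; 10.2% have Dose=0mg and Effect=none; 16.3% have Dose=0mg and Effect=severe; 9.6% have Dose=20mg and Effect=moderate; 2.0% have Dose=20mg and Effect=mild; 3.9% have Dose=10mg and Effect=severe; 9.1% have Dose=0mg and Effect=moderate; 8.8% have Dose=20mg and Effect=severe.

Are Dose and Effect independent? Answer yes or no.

P(Dose=10mg) = 0.317 and P(Effect=severe) = 0.290, so their product is 0.09193, but P(Dose=10mg, Effect=severe) = 0.039. Since these differ, Dose and Effect are not independent.

no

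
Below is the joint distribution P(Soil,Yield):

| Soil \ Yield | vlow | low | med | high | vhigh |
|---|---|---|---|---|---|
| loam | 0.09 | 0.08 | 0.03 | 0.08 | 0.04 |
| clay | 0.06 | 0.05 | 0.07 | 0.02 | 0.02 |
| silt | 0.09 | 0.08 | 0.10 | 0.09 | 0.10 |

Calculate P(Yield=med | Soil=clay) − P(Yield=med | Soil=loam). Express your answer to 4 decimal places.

P(Soil=clay) = 0.06 + 0.05 + 0.07 + 0.02 + 0.02 = 0.22; P(Yield=med | Soil=clay) = 0.07/0.22 = 0.31818.
P(Soil=loam) = 0.09 + 0.08 + 0.03 + 0.08 + 0.04 = 0.32; P(Yield=med | Soil=loam) = 0.03/0.32 = 0.09375.
Difference = 0.2244.

0.2244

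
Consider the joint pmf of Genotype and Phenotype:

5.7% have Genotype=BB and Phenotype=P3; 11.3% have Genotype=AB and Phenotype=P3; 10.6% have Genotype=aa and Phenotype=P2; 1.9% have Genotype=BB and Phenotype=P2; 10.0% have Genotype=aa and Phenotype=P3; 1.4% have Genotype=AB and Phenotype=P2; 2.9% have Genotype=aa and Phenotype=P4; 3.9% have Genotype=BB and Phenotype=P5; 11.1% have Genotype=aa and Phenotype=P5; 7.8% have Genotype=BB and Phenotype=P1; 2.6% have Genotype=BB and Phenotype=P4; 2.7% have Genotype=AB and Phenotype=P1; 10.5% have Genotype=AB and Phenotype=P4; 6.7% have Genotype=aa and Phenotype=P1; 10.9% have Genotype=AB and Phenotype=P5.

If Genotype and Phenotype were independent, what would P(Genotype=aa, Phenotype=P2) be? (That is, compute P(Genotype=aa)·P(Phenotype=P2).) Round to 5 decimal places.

P(Genotype=aa) = 0.067 + 0.106 + 0.100 + 0.029 + 0.111 = 0.413.
P(Phenotype=P2) = 0.106 + 0.014 + 0.019 = 0.139.
Product: 0.413 × 0.139 = 0.05741.

0.05741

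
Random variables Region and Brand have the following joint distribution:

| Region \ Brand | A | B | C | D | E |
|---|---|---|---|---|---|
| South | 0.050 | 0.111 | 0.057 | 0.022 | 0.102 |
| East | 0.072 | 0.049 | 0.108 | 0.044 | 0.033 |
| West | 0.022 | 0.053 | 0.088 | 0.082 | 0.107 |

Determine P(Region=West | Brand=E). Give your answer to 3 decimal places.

0.442

P(Brand=E) = 0.102 + 0.033 + 0.107 = 0.242.
P(Region=West | Brand=E) = 0.107/0.242 = 0.442.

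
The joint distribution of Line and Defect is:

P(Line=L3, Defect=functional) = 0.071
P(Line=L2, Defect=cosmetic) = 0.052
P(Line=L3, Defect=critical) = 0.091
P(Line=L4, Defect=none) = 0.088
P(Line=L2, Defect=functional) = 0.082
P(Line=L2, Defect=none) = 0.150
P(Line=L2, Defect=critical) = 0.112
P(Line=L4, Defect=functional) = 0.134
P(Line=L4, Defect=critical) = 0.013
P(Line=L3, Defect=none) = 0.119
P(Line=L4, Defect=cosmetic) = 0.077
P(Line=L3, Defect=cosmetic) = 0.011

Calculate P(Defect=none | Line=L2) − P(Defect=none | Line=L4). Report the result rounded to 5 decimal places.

P(Line=L2) = 0.150 + 0.052 + 0.082 + 0.112 = 0.396; P(Defect=none | Line=L2) = 0.150/0.396 = 0.378788.
P(Line=L4) = 0.088 + 0.077 + 0.134 + 0.013 = 0.312; P(Defect=none | Line=L4) = 0.088/0.312 = 0.282051.
Difference = 0.09674.

0.09674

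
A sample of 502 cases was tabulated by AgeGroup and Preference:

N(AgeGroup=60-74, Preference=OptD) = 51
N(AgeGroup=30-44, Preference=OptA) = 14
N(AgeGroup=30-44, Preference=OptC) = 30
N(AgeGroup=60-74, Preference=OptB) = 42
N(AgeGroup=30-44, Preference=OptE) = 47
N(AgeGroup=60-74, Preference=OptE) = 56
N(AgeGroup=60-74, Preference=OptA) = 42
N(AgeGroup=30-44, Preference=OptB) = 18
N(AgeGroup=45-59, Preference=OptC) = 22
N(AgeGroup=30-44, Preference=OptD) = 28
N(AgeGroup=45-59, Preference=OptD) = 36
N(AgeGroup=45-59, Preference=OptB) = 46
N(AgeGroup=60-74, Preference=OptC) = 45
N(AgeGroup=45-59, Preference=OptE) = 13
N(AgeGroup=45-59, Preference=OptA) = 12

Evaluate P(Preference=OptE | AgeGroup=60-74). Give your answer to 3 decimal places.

Total with AgeGroup=60-74: 42 + 42 + 45 + 51 + 56 = 236.
P(Preference=OptE | AgeGroup=60-74) = 56/236 = 0.237.

0.237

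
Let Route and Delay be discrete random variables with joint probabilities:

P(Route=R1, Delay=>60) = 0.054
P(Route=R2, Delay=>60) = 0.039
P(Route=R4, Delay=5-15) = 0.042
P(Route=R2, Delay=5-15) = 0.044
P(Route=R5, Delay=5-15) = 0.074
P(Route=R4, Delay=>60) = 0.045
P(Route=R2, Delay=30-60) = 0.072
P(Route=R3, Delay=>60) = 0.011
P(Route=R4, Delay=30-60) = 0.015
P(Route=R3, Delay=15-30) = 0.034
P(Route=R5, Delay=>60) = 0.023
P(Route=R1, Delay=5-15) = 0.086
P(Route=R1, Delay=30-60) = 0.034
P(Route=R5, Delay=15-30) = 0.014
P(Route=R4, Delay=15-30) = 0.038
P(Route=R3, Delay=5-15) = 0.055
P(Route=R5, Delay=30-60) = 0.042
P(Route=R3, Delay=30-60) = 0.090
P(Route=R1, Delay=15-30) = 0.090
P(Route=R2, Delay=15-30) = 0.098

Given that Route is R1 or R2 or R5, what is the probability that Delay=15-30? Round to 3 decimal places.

0.301

P(Route=R1) = 0.086 + 0.090 + 0.034 + 0.054 = 0.264.
P(Route=R2) = 0.044 + 0.098 + 0.072 + 0.039 = 0.253.
P(Route=R5) = 0.074 + 0.014 + 0.042 + 0.023 = 0.153.
P(Route ∈ {R1, R2, R5}) = 0.264 + 0.253 + 0.153 = 0.670; P(Delay=15-30, Route ∈ {R1, R2, R5}) = 0.090 + 0.098 + 0.014 = 0.202.
P(Delay=15-30 | Route ∈ {R1, R2, R5}) = 0.202/0.670 = 0.301.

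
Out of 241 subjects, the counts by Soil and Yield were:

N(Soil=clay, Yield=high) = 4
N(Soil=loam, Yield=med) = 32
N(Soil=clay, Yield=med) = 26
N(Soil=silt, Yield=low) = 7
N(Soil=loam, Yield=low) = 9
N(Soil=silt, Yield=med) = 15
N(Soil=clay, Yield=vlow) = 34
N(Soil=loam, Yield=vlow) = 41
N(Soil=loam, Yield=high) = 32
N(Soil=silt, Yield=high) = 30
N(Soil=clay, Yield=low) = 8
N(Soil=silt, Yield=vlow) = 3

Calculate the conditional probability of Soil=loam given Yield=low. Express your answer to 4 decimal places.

0.3750

Total with Yield=low: 9 + 8 + 7 = 24.
P(Soil=loam | Yield=low) = 9/24 = 0.3750.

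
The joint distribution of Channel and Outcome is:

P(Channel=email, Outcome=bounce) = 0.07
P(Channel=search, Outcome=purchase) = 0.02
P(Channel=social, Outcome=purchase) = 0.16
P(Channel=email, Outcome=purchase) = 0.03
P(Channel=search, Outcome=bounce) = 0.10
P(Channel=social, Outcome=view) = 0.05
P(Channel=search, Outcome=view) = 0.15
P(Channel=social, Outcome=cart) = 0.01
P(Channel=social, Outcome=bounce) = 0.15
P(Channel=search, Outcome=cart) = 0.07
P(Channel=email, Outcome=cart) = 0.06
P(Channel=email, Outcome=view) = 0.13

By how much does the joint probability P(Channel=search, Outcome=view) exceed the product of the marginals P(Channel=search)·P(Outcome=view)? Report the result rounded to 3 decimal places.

0.038

P(Channel=search) = 0.10 + 0.15 + 0.07 + 0.02 = 0.34.
P(Outcome=view) = 0.13 + 0.15 + 0.05 = 0.33.
P(Channel=search, Outcome=view) − P(Channel=search)P(Outcome=view) = 0.15 − 0.34×0.33 = 0.038.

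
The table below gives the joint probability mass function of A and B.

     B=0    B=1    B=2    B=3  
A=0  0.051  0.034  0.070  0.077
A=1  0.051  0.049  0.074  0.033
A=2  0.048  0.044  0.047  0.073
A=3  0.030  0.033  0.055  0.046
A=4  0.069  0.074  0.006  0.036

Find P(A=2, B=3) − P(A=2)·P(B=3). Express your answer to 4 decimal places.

0.0168

P(A=2) = 0.048 + 0.044 + 0.047 + 0.073 = 0.212.
P(B=3) = 0.077 + 0.033 + 0.073 + 0.046 + 0.036 = 0.265.
P(A=2, B=3) − P(A=2)P(B=3) = 0.073 − 0.212×0.265 = 0.0168.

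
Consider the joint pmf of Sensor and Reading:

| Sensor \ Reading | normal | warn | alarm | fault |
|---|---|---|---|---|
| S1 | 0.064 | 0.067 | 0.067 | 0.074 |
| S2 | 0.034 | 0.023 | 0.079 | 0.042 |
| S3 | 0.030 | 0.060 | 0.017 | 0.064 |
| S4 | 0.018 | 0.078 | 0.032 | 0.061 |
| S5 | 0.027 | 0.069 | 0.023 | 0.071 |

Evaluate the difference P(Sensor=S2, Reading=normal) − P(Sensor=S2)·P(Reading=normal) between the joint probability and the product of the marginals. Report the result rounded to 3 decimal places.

P(Sensor=S2) = 0.034 + 0.023 + 0.079 + 0.042 = 0.178.
P(Reading=normal) = 0.064 + 0.034 + 0.030 + 0.018 + 0.027 = 0.173.
P(Sensor=S2, Reading=normal) − P(Sensor=S2)P(Reading=normal) = 0.034 − 0.178×0.173 = 0.003.

0.003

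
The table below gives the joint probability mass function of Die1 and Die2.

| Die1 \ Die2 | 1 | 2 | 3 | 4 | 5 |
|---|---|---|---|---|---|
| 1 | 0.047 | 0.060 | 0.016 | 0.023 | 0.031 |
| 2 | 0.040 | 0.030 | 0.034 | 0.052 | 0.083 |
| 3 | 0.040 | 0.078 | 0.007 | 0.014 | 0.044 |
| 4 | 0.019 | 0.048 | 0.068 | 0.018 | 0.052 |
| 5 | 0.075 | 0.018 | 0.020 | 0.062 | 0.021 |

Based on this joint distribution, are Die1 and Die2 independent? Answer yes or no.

P(Die1=4) = 0.205 and P(Die2=3) = 0.145, so their product is 0.02973, but P(Die1=4, Die2=3) = 0.068. Since these differ, Die1 and Die2 are not independent.

no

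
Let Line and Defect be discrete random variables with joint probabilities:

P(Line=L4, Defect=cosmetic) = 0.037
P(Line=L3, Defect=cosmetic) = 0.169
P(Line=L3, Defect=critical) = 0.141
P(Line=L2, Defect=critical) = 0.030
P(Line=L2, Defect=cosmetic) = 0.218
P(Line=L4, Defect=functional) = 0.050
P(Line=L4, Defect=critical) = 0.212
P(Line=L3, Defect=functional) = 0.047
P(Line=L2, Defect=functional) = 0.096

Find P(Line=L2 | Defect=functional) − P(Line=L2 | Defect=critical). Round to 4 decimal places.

P(Defect=functional) = 0.096 + 0.047 + 0.050 = 0.193; P(Line=L2 | Defect=functional) = 0.096/0.193 = 0.49741.
P(Defect=critical) = 0.030 + 0.141 + 0.212 = 0.383; P(Line=L2 | Defect=critical) = 0.030/0.383 = 0.07833.
Difference = 0.4191.

0.4191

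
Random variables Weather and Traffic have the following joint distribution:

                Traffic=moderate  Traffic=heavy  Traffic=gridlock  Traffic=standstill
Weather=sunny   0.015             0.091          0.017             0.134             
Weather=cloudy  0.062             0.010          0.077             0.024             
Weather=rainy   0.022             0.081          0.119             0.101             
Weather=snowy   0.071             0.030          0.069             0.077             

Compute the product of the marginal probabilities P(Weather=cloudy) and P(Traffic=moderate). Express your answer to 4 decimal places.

0.0294

P(Weather=cloudy) = 0.062 + 0.010 + 0.077 + 0.024 = 0.173.
P(Traffic=moderate) = 0.015 + 0.062 + 0.022 + 0.071 = 0.170.
Product: 0.173 × 0.170 = 0.0294.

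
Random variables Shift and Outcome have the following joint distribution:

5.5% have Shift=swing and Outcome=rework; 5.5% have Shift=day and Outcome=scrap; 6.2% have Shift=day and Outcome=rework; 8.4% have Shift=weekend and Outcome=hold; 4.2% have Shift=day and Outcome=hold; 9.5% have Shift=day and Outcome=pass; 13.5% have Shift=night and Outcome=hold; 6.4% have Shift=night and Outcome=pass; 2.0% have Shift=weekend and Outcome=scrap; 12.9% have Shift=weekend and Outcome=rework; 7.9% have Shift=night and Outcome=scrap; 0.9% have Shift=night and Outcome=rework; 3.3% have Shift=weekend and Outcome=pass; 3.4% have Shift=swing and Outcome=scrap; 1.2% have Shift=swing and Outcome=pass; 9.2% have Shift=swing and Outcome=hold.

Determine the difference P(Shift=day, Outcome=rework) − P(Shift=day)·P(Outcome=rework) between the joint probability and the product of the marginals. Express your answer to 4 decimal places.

-0.0028

P(Shift=day) = 0.095 + 0.062 + 0.055 + 0.042 = 0.254.
P(Outcome=rework) = 0.062 + 0.055 + 0.009 + 0.129 = 0.255.
P(Shift=day, Outcome=rework) − P(Shift=day)P(Outcome=rework) = 0.062 − 0.254×0.255 = -0.0028.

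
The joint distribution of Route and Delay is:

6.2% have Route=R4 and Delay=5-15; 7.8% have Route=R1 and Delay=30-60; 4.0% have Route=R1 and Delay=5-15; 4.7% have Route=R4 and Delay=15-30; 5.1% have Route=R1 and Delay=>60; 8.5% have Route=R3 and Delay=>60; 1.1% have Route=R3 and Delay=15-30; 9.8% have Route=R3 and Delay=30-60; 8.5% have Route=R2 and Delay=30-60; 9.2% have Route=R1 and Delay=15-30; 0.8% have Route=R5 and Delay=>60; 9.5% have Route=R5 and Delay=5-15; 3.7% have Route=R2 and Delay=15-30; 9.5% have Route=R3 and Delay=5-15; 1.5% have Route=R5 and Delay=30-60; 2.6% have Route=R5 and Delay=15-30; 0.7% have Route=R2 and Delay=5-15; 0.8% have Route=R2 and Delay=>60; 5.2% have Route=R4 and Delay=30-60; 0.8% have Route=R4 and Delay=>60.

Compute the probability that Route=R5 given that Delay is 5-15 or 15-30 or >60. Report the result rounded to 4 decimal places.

P(Delay=5-15) = 0.040 + 0.007 + 0.095 + 0.062 + 0.095 = 0.299.
P(Delay=15-30) = 0.092 + 0.037 + 0.011 + 0.047 + 0.026 = 0.213.
P(Delay=>60) = 0.051 + 0.008 + 0.085 + 0.008 + 0.008 = 0.160.
P(Delay ∈ {5-15, 15-30, >60}) = 0.299 + 0.213 + 0.160 = 0.672; P(Route=R5, Delay ∈ {5-15, 15-30, >60}) = 0.095 + 0.026 + 0.008 = 0.129.
P(Route=R5 | Delay ∈ {5-15, 15-30, >60}) = 0.129/0.672 = 0.1920.

0.1920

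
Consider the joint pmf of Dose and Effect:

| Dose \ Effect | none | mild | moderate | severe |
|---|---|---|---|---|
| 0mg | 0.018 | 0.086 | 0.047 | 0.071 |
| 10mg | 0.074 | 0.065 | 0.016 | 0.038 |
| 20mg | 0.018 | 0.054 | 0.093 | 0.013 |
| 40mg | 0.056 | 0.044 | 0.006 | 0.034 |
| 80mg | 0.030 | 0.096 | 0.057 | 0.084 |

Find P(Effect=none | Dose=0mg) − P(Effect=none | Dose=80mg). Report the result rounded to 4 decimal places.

-0.0313

P(Dose=0mg) = 0.018 + 0.086 + 0.047 + 0.071 = 0.222; P(Effect=none | Dose=0mg) = 0.018/0.222 = 0.08108.
P(Dose=80mg) = 0.030 + 0.096 + 0.057 + 0.084 = 0.267; P(Effect=none | Dose=80mg) = 0.030/0.267 = 0.11236.
Difference = -0.0313.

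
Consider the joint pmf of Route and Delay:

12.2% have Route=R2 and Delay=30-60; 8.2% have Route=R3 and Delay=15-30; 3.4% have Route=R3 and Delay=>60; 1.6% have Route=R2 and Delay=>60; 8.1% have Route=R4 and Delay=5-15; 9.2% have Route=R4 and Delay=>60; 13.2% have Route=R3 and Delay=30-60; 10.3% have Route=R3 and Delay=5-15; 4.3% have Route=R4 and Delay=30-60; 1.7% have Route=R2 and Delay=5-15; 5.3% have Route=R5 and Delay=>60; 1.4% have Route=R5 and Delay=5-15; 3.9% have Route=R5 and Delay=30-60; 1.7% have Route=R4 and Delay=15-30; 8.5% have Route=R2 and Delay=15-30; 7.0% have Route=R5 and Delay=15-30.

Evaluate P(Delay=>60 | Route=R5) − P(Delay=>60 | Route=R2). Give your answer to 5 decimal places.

0.23447

P(Route=R5) = 0.014 + 0.070 + 0.039 + 0.053 = 0.176; P(Delay=>60 | Route=R5) = 0.053/0.176 = 0.301136.
P(Route=R2) = 0.017 + 0.085 + 0.122 + 0.016 = 0.240; P(Delay=>60 | Route=R2) = 0.016/0.240 = 0.066667.
Difference = 0.23447.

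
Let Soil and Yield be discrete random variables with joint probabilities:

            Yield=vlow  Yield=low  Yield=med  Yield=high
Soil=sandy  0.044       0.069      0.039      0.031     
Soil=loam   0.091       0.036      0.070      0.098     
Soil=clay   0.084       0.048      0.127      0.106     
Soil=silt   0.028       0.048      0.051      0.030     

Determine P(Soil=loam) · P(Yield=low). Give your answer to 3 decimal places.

P(Soil=loam) = 0.091 + 0.036 + 0.070 + 0.098 = 0.295.
P(Yield=low) = 0.069 + 0.036 + 0.048 + 0.048 = 0.201.
Product: 0.295 × 0.201 = 0.059.

0.059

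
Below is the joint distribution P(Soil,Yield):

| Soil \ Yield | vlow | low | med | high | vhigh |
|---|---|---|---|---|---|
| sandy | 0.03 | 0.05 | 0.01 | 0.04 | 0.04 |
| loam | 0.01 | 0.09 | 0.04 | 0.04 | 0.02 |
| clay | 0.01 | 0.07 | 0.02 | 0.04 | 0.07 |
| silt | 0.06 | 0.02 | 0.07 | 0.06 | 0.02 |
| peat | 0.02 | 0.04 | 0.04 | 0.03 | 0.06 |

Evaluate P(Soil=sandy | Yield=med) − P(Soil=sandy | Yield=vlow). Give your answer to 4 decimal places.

P(Yield=med) = 0.01 + 0.04 + 0.02 + 0.07 + 0.04 = 0.18; P(Soil=sandy | Yield=med) = 0.01/0.18 = 0.05556.
P(Yield=vlow) = 0.03 + 0.01 + 0.01 + 0.06 + 0.02 = 0.13; P(Soil=sandy | Yield=vlow) = 0.03/0.13 = 0.23077.
Difference = -0.1752.

-0.1752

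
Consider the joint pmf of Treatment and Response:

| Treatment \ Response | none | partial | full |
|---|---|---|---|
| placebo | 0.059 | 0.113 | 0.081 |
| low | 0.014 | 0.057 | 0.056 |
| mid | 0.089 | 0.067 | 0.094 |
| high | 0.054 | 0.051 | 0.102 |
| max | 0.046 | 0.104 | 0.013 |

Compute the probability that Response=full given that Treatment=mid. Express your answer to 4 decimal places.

P(Treatment=mid) = 0.089 + 0.067 + 0.094 = 0.250.
P(Response=full | Treatment=mid) = 0.094/0.250 = 0.3760.

0.3760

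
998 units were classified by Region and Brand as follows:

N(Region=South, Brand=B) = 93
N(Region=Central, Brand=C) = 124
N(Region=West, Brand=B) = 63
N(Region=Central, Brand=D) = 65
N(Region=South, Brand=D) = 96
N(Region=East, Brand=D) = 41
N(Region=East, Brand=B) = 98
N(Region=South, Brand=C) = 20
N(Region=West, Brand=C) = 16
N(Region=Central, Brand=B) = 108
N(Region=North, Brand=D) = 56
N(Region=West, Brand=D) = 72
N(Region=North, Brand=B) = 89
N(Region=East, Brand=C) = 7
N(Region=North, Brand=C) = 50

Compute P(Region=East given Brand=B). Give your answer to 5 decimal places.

Total with Brand=B: 89 + 93 + 98 + 63 + 108 = 451.
P(Region=East | Brand=B) = 98/451 = 0.21729.

0.21729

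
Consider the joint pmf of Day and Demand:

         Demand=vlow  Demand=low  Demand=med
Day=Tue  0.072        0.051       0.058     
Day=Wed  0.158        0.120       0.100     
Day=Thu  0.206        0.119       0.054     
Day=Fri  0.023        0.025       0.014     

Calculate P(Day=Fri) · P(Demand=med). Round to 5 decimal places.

0.01401

P(Day=Fri) = 0.023 + 0.025 + 0.014 = 0.062.
P(Demand=med) = 0.058 + 0.100 + 0.054 + 0.014 = 0.226.
Product: 0.062 × 0.226 = 0.01401.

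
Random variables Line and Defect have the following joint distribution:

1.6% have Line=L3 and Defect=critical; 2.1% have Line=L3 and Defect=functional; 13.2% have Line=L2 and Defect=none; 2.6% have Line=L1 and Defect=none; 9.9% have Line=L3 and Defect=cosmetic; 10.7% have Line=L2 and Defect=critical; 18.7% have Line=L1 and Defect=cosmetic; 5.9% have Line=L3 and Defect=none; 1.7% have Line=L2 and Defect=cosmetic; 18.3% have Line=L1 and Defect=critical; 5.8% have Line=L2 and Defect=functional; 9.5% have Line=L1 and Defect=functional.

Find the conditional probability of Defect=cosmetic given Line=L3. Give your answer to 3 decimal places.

P(Line=L3) = 0.059 + 0.099 + 0.021 + 0.016 = 0.195.
P(Defect=cosmetic | Line=L3) = 0.099/0.195 = 0.508.

0.508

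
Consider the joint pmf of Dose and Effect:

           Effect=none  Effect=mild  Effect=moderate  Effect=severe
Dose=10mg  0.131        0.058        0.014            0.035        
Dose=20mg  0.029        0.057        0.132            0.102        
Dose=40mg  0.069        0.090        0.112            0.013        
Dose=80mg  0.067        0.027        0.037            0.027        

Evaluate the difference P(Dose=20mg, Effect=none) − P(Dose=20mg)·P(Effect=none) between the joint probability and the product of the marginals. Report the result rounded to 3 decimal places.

P(Dose=20mg) = 0.029 + 0.057 + 0.132 + 0.102 = 0.320.
P(Effect=none) = 0.131 + 0.029 + 0.069 + 0.067 = 0.296.
P(Dose=20mg, Effect=none) − P(Dose=20mg)P(Effect=none) = 0.029 − 0.320×0.296 = -0.066.

-0.066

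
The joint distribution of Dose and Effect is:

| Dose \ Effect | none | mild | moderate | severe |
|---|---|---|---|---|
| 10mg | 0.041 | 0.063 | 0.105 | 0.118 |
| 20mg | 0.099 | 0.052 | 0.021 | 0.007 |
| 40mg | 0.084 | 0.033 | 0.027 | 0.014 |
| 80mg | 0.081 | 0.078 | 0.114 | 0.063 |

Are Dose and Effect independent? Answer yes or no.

no

P(Dose=10mg) = 0.327 and P(Effect=none) = 0.305, so their product is 0.09974, but P(Dose=10mg, Effect=none) = 0.041. Since these differ, Dose and Effect are not independent.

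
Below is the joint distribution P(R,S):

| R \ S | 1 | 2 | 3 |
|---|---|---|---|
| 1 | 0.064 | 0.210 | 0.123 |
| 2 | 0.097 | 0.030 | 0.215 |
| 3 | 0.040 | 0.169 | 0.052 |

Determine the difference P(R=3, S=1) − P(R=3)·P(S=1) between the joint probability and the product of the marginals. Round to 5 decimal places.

P(R=3) = 0.040 + 0.169 + 0.052 = 0.261.
P(S=1) = 0.064 + 0.097 + 0.040 = 0.201.
P(R=3, S=1) − P(R=3)P(S=1) = 0.040 − 0.261×0.201 = -0.01246.

-0.01246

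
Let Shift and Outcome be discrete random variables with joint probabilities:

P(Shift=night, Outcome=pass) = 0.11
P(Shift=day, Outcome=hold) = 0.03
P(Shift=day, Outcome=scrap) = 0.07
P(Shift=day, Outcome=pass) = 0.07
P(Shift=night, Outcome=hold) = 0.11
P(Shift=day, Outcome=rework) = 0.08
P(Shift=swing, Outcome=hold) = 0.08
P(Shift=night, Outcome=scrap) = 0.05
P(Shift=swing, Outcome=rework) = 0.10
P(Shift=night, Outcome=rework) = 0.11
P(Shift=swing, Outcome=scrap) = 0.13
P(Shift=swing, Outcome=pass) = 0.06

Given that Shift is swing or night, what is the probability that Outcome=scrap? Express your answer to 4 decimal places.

P(Shift=swing) = 0.06 + 0.10 + 0.13 + 0.08 = 0.37.
P(Shift=night) = 0.11 + 0.11 + 0.05 + 0.11 = 0.38.
P(Shift ∈ {swing, night}) = 0.37 + 0.38 = 0.75; P(Outcome=scrap, Shift ∈ {swing, night}) = 0.13 + 0.05 = 0.18.
P(Outcome=scrap | Shift ∈ {swing, night}) = 0.18/0.75 = 0.2400.

0.2400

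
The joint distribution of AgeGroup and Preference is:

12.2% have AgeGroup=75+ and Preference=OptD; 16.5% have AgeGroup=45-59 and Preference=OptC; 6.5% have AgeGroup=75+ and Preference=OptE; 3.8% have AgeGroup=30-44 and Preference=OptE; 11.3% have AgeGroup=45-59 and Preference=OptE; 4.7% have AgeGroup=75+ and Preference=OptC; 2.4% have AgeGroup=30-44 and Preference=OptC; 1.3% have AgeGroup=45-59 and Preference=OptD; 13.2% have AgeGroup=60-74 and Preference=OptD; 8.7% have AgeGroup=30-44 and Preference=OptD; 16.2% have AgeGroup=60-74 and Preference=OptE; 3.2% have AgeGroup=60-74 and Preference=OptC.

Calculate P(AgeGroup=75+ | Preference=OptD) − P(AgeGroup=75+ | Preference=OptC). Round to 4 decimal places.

0.1693

P(Preference=OptD) = 0.087 + 0.013 + 0.132 + 0.122 = 0.354; P(AgeGroup=75+ | Preference=OptD) = 0.122/0.354 = 0.34463.
P(Preference=OptC) = 0.024 + 0.165 + 0.032 + 0.047 = 0.268; P(AgeGroup=75+ | Preference=OptC) = 0.047/0.268 = 0.17537.
Difference = 0.1693.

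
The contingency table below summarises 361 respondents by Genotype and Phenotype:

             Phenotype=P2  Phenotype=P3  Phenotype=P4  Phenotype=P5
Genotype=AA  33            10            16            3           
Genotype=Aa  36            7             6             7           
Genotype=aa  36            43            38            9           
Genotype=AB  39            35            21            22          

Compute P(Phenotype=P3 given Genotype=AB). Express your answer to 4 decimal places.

Total with Genotype=AB: 39 + 35 + 21 + 22 = 117.
P(Phenotype=P3 | Genotype=AB) = 35/117 = 0.2991.

0.2991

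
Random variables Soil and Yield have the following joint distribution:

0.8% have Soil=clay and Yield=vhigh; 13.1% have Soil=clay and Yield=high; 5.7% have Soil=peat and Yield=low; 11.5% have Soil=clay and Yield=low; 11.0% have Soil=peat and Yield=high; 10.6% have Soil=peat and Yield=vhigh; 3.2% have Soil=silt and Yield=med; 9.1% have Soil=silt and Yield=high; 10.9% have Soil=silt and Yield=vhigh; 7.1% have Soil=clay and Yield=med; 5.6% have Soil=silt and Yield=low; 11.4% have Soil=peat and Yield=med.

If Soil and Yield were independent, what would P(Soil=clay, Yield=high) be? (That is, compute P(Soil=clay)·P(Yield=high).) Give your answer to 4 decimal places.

P(Soil=clay) = 0.115 + 0.071 + 0.131 + 0.008 = 0.325.
P(Yield=high) = 0.131 + 0.091 + 0.110 = 0.332.
Product: 0.325 × 0.332 = 0.1079.

0.1079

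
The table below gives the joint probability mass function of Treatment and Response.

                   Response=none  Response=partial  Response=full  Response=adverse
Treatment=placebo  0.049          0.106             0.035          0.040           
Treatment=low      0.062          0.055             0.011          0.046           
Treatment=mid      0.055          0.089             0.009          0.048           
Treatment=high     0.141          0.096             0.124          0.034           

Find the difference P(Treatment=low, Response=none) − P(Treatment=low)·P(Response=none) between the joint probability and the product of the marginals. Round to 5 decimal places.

P(Treatment=low) = 0.062 + 0.055 + 0.011 + 0.046 = 0.174.
P(Response=none) = 0.049 + 0.062 + 0.055 + 0.141 = 0.307.
P(Treatment=low, Response=none) − P(Treatment=low)P(Response=none) = 0.062 − 0.174×0.307 = 0.00858.

0.00858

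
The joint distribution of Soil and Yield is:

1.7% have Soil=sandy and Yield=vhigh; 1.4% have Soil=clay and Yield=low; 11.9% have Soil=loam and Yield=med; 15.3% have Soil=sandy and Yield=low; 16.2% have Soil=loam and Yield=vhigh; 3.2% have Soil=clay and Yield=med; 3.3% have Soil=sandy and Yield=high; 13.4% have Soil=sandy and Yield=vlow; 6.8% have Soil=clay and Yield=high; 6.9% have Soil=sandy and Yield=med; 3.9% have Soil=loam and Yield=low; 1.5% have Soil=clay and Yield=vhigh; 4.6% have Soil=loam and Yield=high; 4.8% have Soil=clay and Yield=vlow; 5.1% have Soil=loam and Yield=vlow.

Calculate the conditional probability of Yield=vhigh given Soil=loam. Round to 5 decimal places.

0.38849

P(Soil=loam) = 0.051 + 0.039 + 0.119 + 0.046 + 0.162 = 0.417.
P(Yield=vhigh | Soil=loam) = 0.162/0.417 = 0.38849.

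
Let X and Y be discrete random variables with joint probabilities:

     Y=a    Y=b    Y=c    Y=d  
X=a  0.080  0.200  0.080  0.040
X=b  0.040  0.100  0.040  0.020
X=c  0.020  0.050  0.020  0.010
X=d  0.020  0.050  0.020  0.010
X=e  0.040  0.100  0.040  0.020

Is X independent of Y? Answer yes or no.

yes

Every cell satisfies P(X,Y) = P(X)·P(Y). For instance P(X=b) = 0.200, P(Y=a) = 0.200, and 0.200×0.200 = 0.040 matches the joint entry. So X and Y are independent.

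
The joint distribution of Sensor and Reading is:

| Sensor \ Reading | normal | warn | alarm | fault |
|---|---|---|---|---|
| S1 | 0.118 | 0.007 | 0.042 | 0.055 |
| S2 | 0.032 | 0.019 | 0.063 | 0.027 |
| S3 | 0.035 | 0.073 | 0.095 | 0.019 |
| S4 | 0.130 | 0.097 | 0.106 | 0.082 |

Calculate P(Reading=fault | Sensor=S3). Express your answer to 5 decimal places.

0.08559

P(Sensor=S3) = 0.035 + 0.073 + 0.095 + 0.019 = 0.222.
P(Reading=fault | Sensor=S3) = 0.019/0.222 = 0.08559.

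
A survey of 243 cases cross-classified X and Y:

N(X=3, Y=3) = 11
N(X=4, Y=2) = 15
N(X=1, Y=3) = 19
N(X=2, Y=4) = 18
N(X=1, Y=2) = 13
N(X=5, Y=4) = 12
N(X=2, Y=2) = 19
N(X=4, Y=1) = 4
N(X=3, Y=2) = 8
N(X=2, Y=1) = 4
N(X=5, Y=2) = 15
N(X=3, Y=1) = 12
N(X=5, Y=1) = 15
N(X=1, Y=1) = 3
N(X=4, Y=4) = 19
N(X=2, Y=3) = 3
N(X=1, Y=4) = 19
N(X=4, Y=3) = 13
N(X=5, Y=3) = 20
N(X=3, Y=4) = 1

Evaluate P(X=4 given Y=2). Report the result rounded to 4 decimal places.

0.2143

Total with Y=2: 13 + 19 + 8 + 15 + 15 = 70.
P(X=4 | Y=2) = 15/70 = 0.2143.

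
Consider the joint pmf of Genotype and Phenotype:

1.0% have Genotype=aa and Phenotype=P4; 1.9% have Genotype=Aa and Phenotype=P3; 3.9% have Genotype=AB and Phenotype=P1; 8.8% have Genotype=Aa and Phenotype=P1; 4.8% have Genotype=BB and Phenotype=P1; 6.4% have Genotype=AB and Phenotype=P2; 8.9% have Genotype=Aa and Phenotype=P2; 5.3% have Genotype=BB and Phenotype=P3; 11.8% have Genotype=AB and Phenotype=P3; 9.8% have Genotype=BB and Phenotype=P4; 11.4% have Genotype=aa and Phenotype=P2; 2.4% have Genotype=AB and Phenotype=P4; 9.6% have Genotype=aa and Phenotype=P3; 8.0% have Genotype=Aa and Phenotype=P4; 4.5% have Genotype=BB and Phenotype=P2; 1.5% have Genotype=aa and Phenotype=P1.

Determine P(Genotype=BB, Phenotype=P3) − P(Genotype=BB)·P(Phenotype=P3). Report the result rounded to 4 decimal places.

-0.0168

P(Genotype=BB) = 0.048 + 0.045 + 0.053 + 0.098 = 0.244.
P(Phenotype=P3) = 0.019 + 0.096 + 0.118 + 0.053 = 0.286.
P(Genotype=BB, Phenotype=P3) − P(Genotype=BB)P(Phenotype=P3) = 0.053 − 0.244×0.286 = -0.0168.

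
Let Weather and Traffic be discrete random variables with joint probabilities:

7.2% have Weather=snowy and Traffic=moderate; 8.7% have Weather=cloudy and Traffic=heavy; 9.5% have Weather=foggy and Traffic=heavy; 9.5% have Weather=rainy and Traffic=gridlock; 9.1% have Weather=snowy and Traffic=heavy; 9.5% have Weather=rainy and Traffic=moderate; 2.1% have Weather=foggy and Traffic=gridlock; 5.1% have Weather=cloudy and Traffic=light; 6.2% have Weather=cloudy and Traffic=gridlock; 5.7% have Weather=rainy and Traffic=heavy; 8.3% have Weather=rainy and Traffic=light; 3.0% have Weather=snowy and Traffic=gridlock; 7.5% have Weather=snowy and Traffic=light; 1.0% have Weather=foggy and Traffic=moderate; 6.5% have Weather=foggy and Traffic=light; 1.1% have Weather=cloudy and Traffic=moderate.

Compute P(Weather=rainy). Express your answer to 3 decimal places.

0.330

P(Weather=rainy) = 0.083 + 0.095 + 0.057 + 0.095 = 0.330.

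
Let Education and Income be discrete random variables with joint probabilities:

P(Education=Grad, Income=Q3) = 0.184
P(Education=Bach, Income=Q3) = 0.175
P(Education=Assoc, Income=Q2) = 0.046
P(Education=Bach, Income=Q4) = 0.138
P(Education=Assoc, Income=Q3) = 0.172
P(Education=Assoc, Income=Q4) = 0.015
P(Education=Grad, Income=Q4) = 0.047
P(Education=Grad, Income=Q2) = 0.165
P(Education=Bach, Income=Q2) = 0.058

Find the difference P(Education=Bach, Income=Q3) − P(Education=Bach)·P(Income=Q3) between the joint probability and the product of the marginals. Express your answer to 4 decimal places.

P(Education=Bach) = 0.058 + 0.175 + 0.138 = 0.371.
P(Income=Q3) = 0.172 + 0.175 + 0.184 = 0.531.
P(Education=Bach, Income=Q3) − P(Education=Bach)P(Income=Q3) = 0.175 − 0.371×0.531 = -0.0220.

-0.0220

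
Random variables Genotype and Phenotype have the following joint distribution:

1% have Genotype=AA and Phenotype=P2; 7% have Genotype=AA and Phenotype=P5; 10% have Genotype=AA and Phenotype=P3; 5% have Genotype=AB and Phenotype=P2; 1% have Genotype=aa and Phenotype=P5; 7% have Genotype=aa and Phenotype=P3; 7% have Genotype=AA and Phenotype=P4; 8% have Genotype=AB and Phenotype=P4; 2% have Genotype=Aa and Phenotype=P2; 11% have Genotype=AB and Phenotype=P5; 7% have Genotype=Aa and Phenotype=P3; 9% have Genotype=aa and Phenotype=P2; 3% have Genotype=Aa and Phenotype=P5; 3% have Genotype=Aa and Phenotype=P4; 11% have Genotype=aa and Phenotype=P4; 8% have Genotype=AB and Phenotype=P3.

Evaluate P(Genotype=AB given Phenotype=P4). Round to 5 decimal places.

P(Phenotype=P4) = 0.07 + 0.03 + 0.11 + 0.08 = 0.29.
P(Genotype=AB | Phenotype=P4) = 0.08/0.29 = 0.27586.

0.27586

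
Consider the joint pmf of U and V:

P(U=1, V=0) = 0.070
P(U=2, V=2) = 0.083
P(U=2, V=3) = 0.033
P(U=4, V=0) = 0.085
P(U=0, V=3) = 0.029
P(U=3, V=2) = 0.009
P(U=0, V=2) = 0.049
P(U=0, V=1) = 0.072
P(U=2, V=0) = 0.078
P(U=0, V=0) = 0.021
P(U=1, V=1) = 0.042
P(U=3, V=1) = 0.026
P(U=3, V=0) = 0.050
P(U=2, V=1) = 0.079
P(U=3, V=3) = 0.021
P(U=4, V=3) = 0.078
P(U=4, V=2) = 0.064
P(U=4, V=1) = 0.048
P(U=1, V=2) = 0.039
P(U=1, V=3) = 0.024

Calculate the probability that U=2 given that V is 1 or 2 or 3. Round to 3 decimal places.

P(V=1) = 0.072 + 0.042 + 0.079 + 0.026 + 0.048 = 0.267.
P(V=2) = 0.049 + 0.039 + 0.083 + 0.009 + 0.064 = 0.244.
P(V=3) = 0.029 + 0.024 + 0.033 + 0.021 + 0.078 = 0.185.
P(V ∈ {1, 2, 3}) = 0.267 + 0.244 + 0.185 = 0.696; P(U=2, V ∈ {1, 2, 3}) = 0.079 + 0.083 + 0.033 = 0.195.
P(U=2 | V ∈ {1, 2, 3}) = 0.195/0.696 = 0.280.

0.280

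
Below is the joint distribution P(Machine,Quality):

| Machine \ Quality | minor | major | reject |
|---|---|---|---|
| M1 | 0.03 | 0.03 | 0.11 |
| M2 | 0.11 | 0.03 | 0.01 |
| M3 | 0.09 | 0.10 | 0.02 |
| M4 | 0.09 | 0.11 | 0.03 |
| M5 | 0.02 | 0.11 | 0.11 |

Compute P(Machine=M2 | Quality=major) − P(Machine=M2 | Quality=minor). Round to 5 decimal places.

-0.24458

P(Quality=major) = 0.03 + 0.03 + 0.10 + 0.11 + 0.11 = 0.38; P(Machine=M2 | Quality=major) = 0.03/0.38 = 0.078947.
P(Quality=minor) = 0.03 + 0.11 + 0.09 + 0.09 + 0.02 = 0.34; P(Machine=M2 | Quality=minor) = 0.11/0.34 = 0.323529.
Difference = -0.24458.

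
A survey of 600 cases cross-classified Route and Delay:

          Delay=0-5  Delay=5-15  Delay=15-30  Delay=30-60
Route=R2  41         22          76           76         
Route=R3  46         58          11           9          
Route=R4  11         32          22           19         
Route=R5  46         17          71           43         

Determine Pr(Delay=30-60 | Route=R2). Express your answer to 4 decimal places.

Total with Route=R2: 41 + 22 + 76 + 76 = 215.
P(Delay=30-60 | Route=R2) = 76/215 = 0.3535.

0.3535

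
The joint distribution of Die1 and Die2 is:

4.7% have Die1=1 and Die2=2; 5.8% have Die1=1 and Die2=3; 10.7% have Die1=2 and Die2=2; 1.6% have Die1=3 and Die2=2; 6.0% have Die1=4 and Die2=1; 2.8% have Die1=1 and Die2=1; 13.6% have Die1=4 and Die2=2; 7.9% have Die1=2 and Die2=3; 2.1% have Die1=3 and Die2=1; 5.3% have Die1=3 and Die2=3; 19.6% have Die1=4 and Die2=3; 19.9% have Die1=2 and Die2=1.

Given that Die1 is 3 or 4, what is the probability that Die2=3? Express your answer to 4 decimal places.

0.5166

P(Die1=3) = 0.021 + 0.016 + 0.053 = 0.090.
P(Die1=4) = 0.060 + 0.136 + 0.196 = 0.392.
P(Die1 ∈ {3, 4}) = 0.090 + 0.392 = 0.482; P(Die2=3, Die1 ∈ {3, 4}) = 0.053 + 0.196 = 0.249.
P(Die2=3 | Die1 ∈ {3, 4}) = 0.249/0.482 = 0.5166.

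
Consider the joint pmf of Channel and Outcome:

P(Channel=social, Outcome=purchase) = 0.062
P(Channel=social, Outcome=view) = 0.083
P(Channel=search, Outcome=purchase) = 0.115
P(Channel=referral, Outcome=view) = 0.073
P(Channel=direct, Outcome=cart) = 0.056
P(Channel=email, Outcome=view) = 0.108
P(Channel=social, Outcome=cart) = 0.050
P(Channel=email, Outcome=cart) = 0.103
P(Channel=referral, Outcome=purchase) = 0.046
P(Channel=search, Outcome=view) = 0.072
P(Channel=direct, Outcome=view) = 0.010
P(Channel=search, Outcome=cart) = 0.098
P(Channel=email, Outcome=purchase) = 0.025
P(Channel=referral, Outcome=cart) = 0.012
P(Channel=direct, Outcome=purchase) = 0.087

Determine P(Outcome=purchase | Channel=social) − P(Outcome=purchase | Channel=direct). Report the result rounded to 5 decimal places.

P(Channel=social) = 0.083 + 0.050 + 0.062 = 0.195; P(Outcome=purchase | Channel=social) = 0.062/0.195 = 0.317949.
P(Channel=direct) = 0.010 + 0.056 + 0.087 = 0.153; P(Outcome=purchase | Channel=direct) = 0.087/0.153 = 0.568627.
Difference = -0.25068.

-0.25068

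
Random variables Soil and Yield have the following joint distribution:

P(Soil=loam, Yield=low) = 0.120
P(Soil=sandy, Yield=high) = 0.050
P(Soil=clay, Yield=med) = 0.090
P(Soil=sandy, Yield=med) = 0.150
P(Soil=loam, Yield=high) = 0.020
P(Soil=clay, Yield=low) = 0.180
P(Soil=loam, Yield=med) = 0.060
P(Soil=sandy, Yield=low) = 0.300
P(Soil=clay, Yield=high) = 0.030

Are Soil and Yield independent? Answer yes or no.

yes

Every cell satisfies P(Soil,Yield) = P(Soil)·P(Yield). For instance P(Soil=sandy) = 0.500, P(Yield=med) = 0.300, and 0.500×0.300 = 0.150 matches the joint entry. So Soil and Yield are independent.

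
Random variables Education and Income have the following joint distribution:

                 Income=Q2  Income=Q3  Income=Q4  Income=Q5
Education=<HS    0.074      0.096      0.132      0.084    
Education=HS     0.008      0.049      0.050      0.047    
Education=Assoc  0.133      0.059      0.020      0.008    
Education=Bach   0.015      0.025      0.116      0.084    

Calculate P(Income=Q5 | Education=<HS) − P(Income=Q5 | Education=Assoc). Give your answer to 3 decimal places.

P(Education=<HS) = 0.074 + 0.096 + 0.132 + 0.084 = 0.386; P(Income=Q5 | Education=<HS) = 0.084/0.386 = 0.2176.
P(Education=Assoc) = 0.133 + 0.059 + 0.020 + 0.008 = 0.220; P(Income=Q5 | Education=Assoc) = 0.008/0.220 = 0.0364.
Difference = 0.181.

0.181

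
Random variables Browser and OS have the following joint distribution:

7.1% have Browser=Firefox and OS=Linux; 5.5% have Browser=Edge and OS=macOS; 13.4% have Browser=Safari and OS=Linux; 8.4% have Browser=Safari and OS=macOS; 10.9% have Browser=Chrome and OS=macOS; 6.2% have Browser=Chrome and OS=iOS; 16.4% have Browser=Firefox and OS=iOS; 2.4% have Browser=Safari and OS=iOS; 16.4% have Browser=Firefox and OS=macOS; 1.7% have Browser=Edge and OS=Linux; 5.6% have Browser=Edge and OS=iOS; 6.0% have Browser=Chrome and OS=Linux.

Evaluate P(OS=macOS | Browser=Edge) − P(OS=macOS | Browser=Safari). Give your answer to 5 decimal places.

P(Browser=Edge) = 0.055 + 0.017 + 0.056 = 0.128; P(OS=macOS | Browser=Edge) = 0.055/0.128 = 0.429688.
P(Browser=Safari) = 0.084 + 0.134 + 0.024 = 0.242; P(OS=macOS | Browser=Safari) = 0.084/0.242 = 0.347107.
Difference = 0.08258.

0.08258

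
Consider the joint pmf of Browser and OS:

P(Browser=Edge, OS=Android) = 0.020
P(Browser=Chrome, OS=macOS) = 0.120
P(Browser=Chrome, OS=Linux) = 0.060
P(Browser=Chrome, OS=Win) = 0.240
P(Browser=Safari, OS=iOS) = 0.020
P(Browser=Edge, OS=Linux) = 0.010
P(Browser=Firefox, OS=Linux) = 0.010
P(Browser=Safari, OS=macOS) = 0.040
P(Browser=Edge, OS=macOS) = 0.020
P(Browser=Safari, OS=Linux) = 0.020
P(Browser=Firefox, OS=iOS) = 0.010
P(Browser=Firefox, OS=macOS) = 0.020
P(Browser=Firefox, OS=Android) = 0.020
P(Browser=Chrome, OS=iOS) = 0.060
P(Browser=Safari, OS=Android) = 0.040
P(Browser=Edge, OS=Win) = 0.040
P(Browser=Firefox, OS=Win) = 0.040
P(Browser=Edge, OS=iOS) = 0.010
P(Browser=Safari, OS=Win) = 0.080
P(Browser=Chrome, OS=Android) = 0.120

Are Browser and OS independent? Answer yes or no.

yes

Every cell satisfies P(Browser,OS) = P(Browser)·P(OS). For instance P(Browser=Edge) = 0.100, P(OS=Linux) = 0.100, and 0.100×0.100 = 0.010 matches the joint entry. So Browser and OS are independent.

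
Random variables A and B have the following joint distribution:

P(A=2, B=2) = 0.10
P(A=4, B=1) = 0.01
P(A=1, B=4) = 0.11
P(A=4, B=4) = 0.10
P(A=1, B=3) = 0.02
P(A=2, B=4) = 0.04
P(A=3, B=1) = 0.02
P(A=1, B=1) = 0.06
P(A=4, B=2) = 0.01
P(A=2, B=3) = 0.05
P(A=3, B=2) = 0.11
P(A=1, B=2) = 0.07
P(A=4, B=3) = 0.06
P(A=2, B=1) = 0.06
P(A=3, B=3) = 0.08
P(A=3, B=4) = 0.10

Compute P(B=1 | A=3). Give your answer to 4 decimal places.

P(A=3) = 0.02 + 0.11 + 0.08 + 0.10 = 0.31.
P(B=1 | A=3) = 0.02/0.31 = 0.0645.

0.0645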